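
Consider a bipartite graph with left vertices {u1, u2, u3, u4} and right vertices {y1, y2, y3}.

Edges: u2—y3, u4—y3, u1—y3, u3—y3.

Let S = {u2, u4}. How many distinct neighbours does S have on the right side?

1

The union of neighbours of {u2, u4} is {y3}, which has 1 element.
Since |N(S)| = 1 < |S| = 2, Hall's condition fails for this subset.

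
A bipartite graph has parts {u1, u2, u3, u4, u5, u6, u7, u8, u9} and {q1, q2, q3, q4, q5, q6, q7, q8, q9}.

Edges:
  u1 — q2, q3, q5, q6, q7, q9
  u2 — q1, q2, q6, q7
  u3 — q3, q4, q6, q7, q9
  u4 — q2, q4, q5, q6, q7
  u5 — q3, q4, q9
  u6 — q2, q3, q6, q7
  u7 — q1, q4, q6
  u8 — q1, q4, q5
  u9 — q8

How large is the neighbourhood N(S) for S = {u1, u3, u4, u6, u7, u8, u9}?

9

The union of neighbours of {u1, u3, u4, u6, u7, u8, u9} is {q1, q2, q3, q4, q5, q6, q7, q8, q9}, which has 9 elements.
Since |N(S)| = 9 ≥ |S| = 7, Hall's condition holds for this subset.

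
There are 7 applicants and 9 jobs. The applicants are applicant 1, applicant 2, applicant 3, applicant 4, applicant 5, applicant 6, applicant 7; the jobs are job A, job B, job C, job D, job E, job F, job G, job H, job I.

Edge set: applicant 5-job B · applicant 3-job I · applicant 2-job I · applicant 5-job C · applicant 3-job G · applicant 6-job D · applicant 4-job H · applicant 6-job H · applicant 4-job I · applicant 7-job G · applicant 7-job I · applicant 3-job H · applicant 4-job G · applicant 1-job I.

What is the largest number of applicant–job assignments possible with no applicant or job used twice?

5

A valid assignment of size 5: applicant 1-job I, applicant 3-job H, applicant 4-job G, applicant 5-job B, applicant 6-job D.
The set {applicant 1, applicant 2, applicant 3, applicant 4, applicant 7} has only 3 neighbours ({job G, job H, job I}), so by Hall's theorem at most 5 of the 7 applicants can be matched.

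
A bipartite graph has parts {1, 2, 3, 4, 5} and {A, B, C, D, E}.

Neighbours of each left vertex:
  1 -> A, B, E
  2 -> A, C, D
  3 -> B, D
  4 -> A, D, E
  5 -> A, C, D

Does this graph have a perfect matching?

One maximum matching: 1–E, 2–D, 3–B, 4–A, 5–C.
Every left vertex is matched, so this is a perfect matching.

Yes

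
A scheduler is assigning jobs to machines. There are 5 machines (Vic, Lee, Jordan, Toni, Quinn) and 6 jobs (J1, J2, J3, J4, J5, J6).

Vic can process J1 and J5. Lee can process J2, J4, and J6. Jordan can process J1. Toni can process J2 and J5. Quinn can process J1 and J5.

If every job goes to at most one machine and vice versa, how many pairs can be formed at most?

4

One maximum matching: Vic-J5, Lee-J6, Jordan-J1, Toni-J2.
The set {Vic, Jordan, Quinn} has only 2 neighbours ({J1, J5}), so by Hall's theorem at most 4 of the 5 machines can be matched.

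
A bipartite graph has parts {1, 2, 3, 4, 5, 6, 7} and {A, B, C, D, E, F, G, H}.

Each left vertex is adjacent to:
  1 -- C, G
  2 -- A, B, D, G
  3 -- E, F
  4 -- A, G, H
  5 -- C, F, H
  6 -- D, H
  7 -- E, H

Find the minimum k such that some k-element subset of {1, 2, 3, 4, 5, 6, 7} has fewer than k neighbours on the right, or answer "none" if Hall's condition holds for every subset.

A matching saturating every left vertex exists, for instance 1→G, 2→B, 3→F, 4→H, 5→C, 6→D, 7→E.
By Hall's marriage theorem, this means |N(S)| ≥ |S| for every subset S, so no violating subset exists.

none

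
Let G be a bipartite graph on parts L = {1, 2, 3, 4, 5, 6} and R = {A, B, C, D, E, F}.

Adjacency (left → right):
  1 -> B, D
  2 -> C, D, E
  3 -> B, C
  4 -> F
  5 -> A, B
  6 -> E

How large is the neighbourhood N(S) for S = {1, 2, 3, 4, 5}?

The union of neighbours of {1, 2, 3, 4, 5} is {A, B, C, D, E, F}, which has 6 elements.
Since |N(S)| = 6 ≥ |S| = 5, Hall's condition holds for this subset.

6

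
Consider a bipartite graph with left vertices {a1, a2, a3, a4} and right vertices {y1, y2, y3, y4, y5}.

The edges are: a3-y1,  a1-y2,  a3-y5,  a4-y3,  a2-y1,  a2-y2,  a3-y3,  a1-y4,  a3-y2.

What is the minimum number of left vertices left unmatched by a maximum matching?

0

One maximum matching: a1→y4, a2→y2, a3→y1, a4→y3.
All 4 left vertices are matched, so no larger matching exists.
That matches 4 of the 4, leaving 0 unmatched; no matching can do better.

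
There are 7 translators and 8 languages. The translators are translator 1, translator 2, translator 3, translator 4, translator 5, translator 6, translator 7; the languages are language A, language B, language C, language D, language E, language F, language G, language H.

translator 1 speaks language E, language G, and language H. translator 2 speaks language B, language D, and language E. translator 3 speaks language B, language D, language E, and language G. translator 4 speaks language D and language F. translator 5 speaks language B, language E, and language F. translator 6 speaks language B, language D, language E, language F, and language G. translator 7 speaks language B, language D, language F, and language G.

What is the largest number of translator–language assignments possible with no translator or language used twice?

6

A valid assignment of size 6: translator 1→language H, translator 2→language E, translator 3→language G, translator 4→language D, translator 5→language B, translator 6→language F.
The set {translator 2, translator 3, translator 4, translator 5, translator 6, translator 7} has only 5 neighbours ({language B, language D, language E, language F, language G}), so by Hall's theorem at most 6 of the 7 translators can be matched.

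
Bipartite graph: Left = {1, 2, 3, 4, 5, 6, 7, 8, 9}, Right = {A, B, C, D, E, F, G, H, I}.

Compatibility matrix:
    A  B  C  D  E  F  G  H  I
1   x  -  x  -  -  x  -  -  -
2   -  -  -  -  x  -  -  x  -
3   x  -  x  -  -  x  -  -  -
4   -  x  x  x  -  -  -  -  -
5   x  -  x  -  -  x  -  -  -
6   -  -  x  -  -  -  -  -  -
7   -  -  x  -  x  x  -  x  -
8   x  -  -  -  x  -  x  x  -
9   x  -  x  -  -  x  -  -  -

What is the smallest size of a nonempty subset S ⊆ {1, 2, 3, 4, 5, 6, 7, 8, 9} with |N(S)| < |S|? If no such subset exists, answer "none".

4

Take S = {1, 3, 5, 6}. Its neighbourhood is {A, C, F}, so |N(S)| = 3 < |S| = 4.
Every subset of size less than 4 has at least as many neighbours as members, so 4 is the minimum.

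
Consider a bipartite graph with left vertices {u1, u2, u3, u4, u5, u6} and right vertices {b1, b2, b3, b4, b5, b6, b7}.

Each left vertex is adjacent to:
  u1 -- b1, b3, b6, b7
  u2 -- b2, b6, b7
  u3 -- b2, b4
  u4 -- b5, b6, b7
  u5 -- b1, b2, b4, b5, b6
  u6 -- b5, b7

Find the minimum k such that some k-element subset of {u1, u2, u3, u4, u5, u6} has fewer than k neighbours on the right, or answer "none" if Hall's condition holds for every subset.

A matching saturating every left vertex exists, for instance u1→b3, u2→b7, u3→b4, u4→b6, u5→b1, u6→b5.
By Hall's marriage theorem, this means |N(S)| ≥ |S| for every subset S, so no violating subset exists.

none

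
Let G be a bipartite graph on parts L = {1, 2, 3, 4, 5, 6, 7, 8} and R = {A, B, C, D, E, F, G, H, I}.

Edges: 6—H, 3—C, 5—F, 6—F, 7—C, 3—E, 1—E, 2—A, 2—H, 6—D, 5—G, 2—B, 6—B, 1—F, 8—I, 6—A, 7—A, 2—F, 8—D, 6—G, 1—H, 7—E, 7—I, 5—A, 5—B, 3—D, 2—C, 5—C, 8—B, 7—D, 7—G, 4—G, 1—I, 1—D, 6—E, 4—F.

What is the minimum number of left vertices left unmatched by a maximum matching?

A valid assignment of size 8: 1-H, 2-C, 3-D, 4-F, 5-G, 6-E, 7-A, 8-B.
This saturates every left vertex, so 8 is the maximum.
That matches 8 of the 8, leaving 0 unmatched; no matching can do better.

0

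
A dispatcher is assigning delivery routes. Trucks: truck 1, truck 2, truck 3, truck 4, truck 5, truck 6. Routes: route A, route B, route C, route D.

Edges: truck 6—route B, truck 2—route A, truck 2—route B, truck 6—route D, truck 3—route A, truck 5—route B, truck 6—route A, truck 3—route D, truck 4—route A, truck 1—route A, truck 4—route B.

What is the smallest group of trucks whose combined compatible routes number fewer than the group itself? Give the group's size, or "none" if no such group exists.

Take S = {truck 1, truck 2, truck 4}. Its neighbourhood is {route A, route B}, so |N(S)| = 2 < |S| = 3.
Every subset of size less than 3 has at least as many neighbours as members, so 3 is the minimum.

3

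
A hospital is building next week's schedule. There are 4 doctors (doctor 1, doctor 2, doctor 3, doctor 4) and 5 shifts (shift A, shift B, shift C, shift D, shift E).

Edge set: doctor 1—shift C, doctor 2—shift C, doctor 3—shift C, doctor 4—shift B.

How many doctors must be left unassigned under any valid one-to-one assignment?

2

A valid assignment of size 2: doctor 1-shift C, doctor 4-shift B.
The set {doctor 1, doctor 2, doctor 3} has only 1 neighbour ({shift C}), so by Hall's theorem at most 2 of the 4 doctors can be matched.
That matches 2 of the 4, leaving 2 unmatched; no matching can do better.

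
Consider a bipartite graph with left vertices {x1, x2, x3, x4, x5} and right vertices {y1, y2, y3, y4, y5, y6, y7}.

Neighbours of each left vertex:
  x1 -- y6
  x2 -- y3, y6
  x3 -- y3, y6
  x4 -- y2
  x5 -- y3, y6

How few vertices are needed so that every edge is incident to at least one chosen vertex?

{x4, y3, y6} is a vertex cover of size 3: every edge has an endpoint in this set.
No smaller cover exists because x1–y6, x2–y3, x4–y2 is a matching of size 3, and a cover must include an endpoint of each of these disjoint edges (König's theorem).

3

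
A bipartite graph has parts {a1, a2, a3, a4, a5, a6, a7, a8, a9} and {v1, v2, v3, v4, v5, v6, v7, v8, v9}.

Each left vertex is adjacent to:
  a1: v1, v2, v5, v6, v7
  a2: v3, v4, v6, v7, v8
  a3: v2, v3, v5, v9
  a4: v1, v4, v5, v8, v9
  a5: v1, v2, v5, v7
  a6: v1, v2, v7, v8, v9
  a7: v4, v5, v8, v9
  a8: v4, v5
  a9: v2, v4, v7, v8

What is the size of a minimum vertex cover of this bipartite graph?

{a1, a2, a3, a4, a5, a6, a7, a8, a9} is a vertex cover of size 9: every edge has an endpoint in this set.
No smaller cover exists because a1–v6, a2–v3, a3–v9, a4–v5, a5–v7, a6–v1, a7–v8, a8–v4, a9–v2 is a matching of size 9, and a cover must include an endpoint of each of these disjoint edges (König's theorem).

9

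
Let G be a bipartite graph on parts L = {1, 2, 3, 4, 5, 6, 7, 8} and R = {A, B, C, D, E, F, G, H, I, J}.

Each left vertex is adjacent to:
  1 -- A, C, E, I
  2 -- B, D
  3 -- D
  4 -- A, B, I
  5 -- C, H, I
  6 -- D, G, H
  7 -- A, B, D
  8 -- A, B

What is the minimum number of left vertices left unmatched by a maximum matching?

For example, pair 1→E, 2→B, 3→D, 4→I, 5→C, 6→G, 7→A.
The set {2, 3, 7, 8} has only 3 neighbours ({A, B, D}), so by Hall's theorem at most 7 of the 8 left vertices can be matched.
That matches 7 of the 8, leaving 1 unmatched; no matching can do better.

1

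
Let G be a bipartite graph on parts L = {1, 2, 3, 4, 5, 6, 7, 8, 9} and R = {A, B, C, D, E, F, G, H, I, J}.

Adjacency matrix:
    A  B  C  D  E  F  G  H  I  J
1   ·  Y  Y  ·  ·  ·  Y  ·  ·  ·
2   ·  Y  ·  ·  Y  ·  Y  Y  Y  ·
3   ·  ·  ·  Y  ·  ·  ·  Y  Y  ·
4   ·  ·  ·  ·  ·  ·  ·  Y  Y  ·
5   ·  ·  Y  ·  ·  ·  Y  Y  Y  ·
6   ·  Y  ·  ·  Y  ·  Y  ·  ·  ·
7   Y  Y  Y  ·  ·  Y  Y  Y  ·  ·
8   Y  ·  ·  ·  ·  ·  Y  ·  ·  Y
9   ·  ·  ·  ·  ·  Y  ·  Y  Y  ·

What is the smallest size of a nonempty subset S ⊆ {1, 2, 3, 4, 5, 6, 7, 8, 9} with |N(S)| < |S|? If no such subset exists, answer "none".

A matching saturating every left vertex exists, for instance 1→B, 2→H, 3→D, 4→I, 5→C, 6→E, 7→G, 8→J, 9→F.
By Hall's marriage theorem, this means |N(S)| ≥ |S| for every subset S, so no violating subset exists.

none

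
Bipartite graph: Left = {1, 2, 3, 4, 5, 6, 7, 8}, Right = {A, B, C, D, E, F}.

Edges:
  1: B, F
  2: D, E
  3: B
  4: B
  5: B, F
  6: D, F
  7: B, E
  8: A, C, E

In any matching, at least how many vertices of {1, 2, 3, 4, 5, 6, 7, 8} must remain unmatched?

3

A valid assignment of size 5: 1→F, 2→E, 3→B, 6→D, 8→C.
The set {1, 2, 3, 4, 5, 6, 7} has only 4 neighbours ({B, D, E, F}), so by Hall's theorem at most 5 of the 8 left vertices can be matched.
That matches 5 of the 8, leaving 3 unmatched; no matching can do better.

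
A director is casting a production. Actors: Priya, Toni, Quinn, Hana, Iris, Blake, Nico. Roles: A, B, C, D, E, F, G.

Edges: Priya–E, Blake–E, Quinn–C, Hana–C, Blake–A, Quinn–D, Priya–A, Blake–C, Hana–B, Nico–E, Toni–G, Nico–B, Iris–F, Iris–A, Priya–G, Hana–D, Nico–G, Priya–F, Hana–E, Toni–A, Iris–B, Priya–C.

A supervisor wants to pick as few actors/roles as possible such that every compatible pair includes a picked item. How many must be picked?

A maximum matching has 7 edges (e.g. Priya–A, Toni–G, Quinn–D, Hana–E, Iris–F, Blake–C, Nico–B).
By König's theorem the minimum vertex cover has the same size. One such cover is {Priya, Toni, Quinn, Hana, Iris, Blake, Nico}.

7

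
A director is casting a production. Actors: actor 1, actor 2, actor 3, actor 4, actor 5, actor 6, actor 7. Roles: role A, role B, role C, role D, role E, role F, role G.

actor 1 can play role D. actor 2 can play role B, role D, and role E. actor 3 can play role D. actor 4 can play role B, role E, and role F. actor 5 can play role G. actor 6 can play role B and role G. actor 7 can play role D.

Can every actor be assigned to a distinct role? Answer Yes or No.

The set {actor 1, actor 3, actor 7} has only 1 neighbour ({role D}), so by Hall's theorem at most 5 of the 7 actors can be matched.
Hence no matching covers every actor.

No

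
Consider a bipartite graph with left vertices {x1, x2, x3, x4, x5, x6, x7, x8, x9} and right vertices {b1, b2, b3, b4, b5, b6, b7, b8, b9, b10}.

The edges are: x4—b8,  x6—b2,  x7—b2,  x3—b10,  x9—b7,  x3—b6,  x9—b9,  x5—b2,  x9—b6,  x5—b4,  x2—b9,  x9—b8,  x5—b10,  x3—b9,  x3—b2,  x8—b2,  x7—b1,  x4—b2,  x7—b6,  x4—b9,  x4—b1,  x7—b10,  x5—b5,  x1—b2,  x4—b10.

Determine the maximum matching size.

For example, pair x1-b2, x2-b9, x3-b10, x4-b1, x5-b5, x7-b6, x9-b8.
The set {x1, x6, x8} has only 1 neighbour ({b2}), so by Hall's theorem at most 7 of the 9 left vertices can be matched.

7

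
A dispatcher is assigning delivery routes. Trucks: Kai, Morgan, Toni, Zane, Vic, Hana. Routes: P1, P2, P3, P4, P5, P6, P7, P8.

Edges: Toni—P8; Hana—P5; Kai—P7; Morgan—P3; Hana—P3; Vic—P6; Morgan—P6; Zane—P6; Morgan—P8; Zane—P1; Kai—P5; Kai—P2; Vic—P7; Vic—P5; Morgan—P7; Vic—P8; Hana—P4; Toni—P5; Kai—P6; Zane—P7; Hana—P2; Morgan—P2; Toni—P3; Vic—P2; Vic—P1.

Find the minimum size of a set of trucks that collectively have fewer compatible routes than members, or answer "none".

none

A matching saturating every truck exists, for instance Kai→P7, Morgan→P3, Toni→P8, Zane→P1, Vic→P2, Hana→P5.
By Hall's marriage theorem, this means |N(S)| ≥ |S| for every subset S, so no violating subset exists.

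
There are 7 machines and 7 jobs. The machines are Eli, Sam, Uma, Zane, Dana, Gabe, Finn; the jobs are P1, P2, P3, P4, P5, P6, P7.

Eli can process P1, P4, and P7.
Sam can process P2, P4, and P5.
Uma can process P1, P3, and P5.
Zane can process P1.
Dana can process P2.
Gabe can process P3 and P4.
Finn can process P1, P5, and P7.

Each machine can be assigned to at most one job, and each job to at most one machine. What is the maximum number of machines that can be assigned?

6

For example, pair Eli–P7, Sam–P5, Uma–P3, Zane–P1, Dana–P2, Gabe–P4.
The set {Eli, Sam, Uma, Zane, Dana, Gabe, Finn} has only 6 neighbours ({P1, P2, P3, P4, P5, P7}), so by Hall's theorem at most 6 of the 7 machines can be matched.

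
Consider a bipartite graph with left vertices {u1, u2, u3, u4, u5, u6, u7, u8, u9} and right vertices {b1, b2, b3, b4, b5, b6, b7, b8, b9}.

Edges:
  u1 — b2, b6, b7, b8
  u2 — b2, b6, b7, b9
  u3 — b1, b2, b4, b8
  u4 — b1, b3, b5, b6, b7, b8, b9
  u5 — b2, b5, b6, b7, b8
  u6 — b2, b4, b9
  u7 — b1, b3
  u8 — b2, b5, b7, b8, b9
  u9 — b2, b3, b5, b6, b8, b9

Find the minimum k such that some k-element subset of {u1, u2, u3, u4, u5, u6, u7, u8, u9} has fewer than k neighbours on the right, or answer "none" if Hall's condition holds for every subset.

A matching saturating every left vertex exists, for instance u1→b6, u2→b9, u3→b8, u4→b1, u5→b7, u6→b4, u7→b3, u8→b2, u9→b5.
By Hall's marriage theorem, this means |N(S)| ≥ |S| for every subset S, so no violating subset exists.

none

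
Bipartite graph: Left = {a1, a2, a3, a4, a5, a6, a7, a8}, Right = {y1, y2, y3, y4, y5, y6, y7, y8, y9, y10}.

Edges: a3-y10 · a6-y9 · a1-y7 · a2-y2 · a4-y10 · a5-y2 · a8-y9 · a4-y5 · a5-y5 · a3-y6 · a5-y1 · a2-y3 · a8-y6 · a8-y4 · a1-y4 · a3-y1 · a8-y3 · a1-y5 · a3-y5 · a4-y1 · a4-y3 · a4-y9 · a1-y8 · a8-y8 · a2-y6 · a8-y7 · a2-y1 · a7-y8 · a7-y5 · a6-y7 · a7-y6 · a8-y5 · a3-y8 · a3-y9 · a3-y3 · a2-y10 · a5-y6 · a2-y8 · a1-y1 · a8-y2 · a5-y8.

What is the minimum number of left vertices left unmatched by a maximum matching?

A valid assignment of size 8: a1-y7, a2-y10, a3-y3, a4-y5, a5-y1, a6-y9, a7-y8, a8-y6.
This saturates every left vertex, so 8 is the maximum.
That matches 8 of the 8, leaving 0 unmatched; no matching can do better.

0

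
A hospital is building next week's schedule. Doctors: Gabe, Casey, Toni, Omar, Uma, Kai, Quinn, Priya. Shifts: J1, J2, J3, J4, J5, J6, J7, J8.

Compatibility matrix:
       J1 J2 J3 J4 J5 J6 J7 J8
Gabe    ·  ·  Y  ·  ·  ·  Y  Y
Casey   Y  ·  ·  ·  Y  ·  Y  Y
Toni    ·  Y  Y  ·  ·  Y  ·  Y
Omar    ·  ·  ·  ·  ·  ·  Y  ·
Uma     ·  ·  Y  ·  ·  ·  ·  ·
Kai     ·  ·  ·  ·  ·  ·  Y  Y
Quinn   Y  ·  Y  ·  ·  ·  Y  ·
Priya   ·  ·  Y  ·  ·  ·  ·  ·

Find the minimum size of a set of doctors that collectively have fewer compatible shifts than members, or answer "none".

Take S = {Uma, Priya}. Its neighbourhood is {J3}, so |N(S)| = 1 < |S| = 2.
No single vertex violates Hall's condition since each has at least one neighbour, so 2 is the minimum.

2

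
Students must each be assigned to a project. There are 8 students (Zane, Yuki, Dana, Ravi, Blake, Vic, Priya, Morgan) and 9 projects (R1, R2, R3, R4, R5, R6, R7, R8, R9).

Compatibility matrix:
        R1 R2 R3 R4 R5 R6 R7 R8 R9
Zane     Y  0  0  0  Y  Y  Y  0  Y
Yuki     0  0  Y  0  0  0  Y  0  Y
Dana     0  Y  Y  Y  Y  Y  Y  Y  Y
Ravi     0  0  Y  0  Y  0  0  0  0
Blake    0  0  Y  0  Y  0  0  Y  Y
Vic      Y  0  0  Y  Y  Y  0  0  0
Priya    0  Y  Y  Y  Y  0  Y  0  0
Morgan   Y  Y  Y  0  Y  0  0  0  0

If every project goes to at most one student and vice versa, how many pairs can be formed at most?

8

A valid assignment of size 8: Zane–R6, Yuki–R7, Dana–R9, Ravi–R5, Blake–R8, Vic–R4, Priya–R2, Morgan–R3.
All 8 students are matched, so no larger matching exists.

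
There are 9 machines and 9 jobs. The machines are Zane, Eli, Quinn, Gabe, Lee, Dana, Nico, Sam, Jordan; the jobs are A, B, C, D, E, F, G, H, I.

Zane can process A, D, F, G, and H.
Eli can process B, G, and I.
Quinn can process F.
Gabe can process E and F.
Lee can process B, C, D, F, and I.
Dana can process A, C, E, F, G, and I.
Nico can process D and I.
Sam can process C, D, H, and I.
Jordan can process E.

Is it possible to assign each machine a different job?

No

The set {Quinn, Gabe, Jordan} has only 2 neighbours ({E, F}), so by Hall's theorem at most 8 of the 9 machines can be matched.
Hence no matching covers every machine.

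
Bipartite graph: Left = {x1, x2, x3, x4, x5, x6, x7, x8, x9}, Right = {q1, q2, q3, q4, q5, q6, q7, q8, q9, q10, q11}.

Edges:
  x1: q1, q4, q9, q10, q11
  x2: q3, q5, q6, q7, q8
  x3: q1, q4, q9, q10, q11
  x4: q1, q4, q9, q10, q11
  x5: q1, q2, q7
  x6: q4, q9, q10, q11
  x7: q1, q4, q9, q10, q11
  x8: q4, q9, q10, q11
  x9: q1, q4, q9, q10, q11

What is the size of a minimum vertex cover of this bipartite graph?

{x2, x5, q1, q4, q9, q10, q11} is a vertex cover of size 7: every edge has an endpoint in this set.
No smaller cover exists because x1–q11, x2–q6, x3–q1, x4–q4, x5–q2, x6–q10, x7–q9 is a matching of size 7, and a cover must include an endpoint of each of these disjoint edges (König's theorem).

7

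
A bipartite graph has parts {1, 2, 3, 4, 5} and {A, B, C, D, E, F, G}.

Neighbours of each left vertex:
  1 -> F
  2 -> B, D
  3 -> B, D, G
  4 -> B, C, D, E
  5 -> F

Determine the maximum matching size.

4

One maximum matching: 1→F, 2→D, 3→G, 4→B.
The set {1, 5} has only 1 neighbour ({F}), so by Hall's theorem at most 4 of the 5 left vertices can be matched.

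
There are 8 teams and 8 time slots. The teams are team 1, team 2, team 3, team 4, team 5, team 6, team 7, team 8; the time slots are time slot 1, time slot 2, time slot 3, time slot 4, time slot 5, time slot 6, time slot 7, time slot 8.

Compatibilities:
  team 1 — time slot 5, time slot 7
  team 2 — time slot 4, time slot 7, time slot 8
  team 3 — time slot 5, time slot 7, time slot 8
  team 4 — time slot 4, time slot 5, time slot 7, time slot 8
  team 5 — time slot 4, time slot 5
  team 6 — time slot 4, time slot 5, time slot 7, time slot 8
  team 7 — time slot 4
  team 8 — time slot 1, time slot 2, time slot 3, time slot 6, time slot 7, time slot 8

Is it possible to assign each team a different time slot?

The set {team 1, team 2, team 3, team 4, team 5, team 6, team 7} has only 4 neighbours ({time slot 4, time slot 5, time slot 7, time slot 8}), so by Hall's theorem at most 5 of the 8 teams can be matched.
Hence no matching covers every team.

No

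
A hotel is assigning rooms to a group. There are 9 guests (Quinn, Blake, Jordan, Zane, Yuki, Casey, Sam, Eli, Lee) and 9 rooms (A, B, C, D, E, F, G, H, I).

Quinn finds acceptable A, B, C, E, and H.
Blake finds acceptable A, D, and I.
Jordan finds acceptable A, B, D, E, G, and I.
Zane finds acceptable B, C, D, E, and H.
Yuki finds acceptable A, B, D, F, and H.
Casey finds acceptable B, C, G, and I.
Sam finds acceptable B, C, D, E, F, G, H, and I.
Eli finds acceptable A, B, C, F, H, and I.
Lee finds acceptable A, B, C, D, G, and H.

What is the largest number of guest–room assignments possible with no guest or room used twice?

9

One maximum matching: Quinn–C, Blake–D, Jordan–A, Zane–E, Yuki–F, Casey–I, Sam–B, Eli–H, Lee–G.
All 9 guests are matched, so no larger matching exists.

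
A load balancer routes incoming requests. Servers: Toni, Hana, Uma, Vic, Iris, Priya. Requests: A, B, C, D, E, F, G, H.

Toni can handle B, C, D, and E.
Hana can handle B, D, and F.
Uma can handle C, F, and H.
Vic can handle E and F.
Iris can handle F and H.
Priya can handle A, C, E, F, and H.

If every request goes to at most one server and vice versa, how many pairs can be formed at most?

6

A valid assignment of size 6: Toni–C, Hana–B, Uma–H, Vic–E, Iris–F, Priya–A.
All 6 servers are matched, so no larger matching exists.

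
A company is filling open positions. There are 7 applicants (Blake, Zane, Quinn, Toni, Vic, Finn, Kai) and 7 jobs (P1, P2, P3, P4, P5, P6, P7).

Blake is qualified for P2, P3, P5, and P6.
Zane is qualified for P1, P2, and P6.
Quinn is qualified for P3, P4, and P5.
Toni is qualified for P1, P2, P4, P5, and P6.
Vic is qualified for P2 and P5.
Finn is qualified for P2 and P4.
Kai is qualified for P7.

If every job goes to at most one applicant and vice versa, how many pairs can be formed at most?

A valid assignment of size 7: Blake-P3, Zane-P6, Quinn-P5, Toni-P1, Vic-P2, Finn-P4, Kai-P7.
All 7 applicants are matched, so no larger matching exists.

7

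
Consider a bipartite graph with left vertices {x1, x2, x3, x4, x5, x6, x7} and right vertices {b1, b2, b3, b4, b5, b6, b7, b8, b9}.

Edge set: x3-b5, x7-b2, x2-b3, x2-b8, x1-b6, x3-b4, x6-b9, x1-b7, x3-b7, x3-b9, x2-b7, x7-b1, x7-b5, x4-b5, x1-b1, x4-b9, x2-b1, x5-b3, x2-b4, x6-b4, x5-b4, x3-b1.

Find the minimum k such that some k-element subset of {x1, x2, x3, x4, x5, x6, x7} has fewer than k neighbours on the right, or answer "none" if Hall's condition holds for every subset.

none

A matching saturating every left vertex exists, for instance x1→b6, x2→b1, x3→b7, x4→b9, x5→b3, x6→b4, x7→b5.
By Hall's marriage theorem, this means |N(S)| ≥ |S| for every subset S, so no violating subset exists.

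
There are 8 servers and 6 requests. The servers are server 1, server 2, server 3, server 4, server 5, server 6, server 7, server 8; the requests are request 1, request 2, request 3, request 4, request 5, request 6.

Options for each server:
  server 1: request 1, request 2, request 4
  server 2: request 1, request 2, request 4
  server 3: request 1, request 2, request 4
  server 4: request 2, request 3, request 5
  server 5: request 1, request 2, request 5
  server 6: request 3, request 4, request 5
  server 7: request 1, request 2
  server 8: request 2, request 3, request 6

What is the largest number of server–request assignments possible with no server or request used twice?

For example, pair server 1-request 1, server 2-request 2, server 3-request 4, server 4-request 3, server 5-request 5, server 8-request 6.
The set {server 1, server 2, server 3, server 4, server 5, server 6, server 7} has only 5 neighbours ({request 1, request 2, request 3, request 4, request 5}), so by Hall's theorem at most 6 of the 8 servers can be matched.

6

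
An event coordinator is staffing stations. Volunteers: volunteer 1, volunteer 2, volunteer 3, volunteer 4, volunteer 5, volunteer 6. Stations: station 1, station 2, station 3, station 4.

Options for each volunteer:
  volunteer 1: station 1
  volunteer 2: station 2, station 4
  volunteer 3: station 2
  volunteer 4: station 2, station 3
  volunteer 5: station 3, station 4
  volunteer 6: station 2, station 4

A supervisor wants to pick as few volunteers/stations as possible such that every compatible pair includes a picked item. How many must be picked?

A maximum matching has 4 edges (e.g. volunteer 1–station 1, volunteer 2–station 4, volunteer 3–station 2, volunteer 4–station 3).
By König's theorem the minimum vertex cover has the same size. One such cover is {volunteer 1, station 2, station 3, station 4}.

4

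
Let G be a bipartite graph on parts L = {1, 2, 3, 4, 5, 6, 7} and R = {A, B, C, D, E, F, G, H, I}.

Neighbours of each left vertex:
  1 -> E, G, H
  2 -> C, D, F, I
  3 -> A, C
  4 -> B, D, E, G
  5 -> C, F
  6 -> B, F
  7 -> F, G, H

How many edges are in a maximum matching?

For example, pair 1–G, 2–D, 3–A, 4–E, 5–C, 6–B, 7–F.
All 7 left vertices are matched, so no larger matching exists.

7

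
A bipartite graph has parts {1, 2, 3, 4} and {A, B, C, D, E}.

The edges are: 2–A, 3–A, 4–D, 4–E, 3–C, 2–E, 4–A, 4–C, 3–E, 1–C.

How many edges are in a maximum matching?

For example, pair 1–C, 2–A, 3–E, 4–D.
All 4 left vertices are matched, so no larger matching exists.

4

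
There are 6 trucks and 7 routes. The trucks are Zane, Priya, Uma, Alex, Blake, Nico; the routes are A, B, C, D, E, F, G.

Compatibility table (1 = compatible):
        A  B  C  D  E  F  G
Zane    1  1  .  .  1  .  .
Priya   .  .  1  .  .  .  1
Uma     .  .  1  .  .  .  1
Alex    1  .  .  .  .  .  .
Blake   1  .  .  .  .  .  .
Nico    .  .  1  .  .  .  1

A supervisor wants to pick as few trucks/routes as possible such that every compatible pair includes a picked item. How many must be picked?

4

The 4 edges Zane–B, Priya–G, Uma–C, Alex–A form a matching, so any vertex cover needs at least 4 vertices (one per matched edge).
Conversely {Zane, A, C, G} meets every edge and has exactly 4 vertices, so 4 is optimal.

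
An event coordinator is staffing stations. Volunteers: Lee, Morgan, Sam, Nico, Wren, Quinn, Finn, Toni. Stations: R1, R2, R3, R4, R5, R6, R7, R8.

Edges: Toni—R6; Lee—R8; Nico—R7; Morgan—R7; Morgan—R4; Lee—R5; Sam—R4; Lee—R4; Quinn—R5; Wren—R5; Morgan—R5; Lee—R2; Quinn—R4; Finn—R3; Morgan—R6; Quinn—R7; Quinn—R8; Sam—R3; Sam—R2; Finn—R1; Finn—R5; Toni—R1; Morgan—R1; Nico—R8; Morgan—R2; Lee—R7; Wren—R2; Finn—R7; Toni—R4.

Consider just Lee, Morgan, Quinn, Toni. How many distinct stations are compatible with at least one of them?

7

The union of neighbours of {Lee, Morgan, Quinn, Toni} is {R1, R2, R4, R5, R6, R7, R8}, which has 7 elements.
Since |N(S)| = 7 ≥ |S| = 4, Hall's condition holds for this subset.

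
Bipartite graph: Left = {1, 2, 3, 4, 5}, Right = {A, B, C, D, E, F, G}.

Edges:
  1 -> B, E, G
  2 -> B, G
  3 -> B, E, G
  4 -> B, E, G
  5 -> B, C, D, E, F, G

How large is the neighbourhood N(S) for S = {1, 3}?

3

The union of neighbours of {1, 3} is {B, E, G}, which has 3 elements.
Since |N(S)| = 3 ≥ |S| = 2, Hall's condition holds for this subset.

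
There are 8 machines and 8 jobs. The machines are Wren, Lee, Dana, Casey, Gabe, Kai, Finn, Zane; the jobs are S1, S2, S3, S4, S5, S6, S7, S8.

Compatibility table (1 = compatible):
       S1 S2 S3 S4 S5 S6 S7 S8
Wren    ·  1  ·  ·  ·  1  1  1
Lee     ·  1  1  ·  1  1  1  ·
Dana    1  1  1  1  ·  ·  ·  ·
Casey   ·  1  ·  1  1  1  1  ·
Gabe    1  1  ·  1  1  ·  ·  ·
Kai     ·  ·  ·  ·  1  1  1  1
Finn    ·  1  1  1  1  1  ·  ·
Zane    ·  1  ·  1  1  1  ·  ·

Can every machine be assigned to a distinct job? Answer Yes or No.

A valid assignment of size 8: Wren–S8, Lee–S3, Dana–S4, Casey–S7, Gabe–S1, Kai–S5, Finn–S6, Zane–S2.
Every machine is matched, so this is a perfect matching.

Yes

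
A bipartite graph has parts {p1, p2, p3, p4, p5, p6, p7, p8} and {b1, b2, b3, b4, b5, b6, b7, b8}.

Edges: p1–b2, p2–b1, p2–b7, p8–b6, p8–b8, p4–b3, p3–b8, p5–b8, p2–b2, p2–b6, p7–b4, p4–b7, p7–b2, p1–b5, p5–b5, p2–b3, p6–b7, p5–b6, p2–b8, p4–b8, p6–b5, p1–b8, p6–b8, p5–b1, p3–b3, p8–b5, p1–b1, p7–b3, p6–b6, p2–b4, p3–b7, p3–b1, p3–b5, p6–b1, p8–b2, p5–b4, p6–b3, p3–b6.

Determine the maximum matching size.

8

One maximum matching: p1→b2, p2→b6, p3→b8, p4→b3, p5→b1, p6→b7, p7→b4, p8→b5.
All 8 left vertices are matched, so no larger matching exists.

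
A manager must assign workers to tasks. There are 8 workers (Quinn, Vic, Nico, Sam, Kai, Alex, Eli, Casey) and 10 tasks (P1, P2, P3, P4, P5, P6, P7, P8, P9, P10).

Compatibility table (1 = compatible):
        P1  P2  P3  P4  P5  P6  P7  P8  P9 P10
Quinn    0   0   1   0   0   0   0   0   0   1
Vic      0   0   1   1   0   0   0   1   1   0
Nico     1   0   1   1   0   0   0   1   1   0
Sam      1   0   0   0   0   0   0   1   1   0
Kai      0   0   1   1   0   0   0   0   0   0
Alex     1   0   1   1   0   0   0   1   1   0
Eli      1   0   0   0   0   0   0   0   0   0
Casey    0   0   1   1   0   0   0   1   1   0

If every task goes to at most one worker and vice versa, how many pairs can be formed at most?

For example, pair Quinn-P10, Vic-P9, Nico-P3, Sam-P8, Kai-P4, Alex-P1.
The set {Vic, Nico, Sam, Kai, Alex, Eli, Casey} has only 5 neighbours ({P1, P3, P4, P8, P9}), so by Hall's theorem at most 6 of the 8 workers can be matched.

6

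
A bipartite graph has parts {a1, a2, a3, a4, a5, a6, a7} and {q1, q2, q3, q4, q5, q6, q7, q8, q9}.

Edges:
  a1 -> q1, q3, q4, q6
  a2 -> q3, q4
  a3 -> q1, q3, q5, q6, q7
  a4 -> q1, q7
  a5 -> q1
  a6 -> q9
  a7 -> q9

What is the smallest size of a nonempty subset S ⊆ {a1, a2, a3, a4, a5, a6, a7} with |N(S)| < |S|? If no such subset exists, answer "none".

Take S = {a6, a7}. Its neighbourhood is {q9}, so |N(S)| = 1 < |S| = 2.
No single vertex violates Hall's condition since each has at least one neighbour, so 2 is the minimum.

2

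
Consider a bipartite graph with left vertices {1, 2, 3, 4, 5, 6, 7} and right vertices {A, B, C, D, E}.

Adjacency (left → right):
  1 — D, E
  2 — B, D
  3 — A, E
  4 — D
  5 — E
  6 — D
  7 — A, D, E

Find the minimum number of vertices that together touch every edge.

The 4 edges 1–E, 2–B, 3–A, 4–D form a matching, so any vertex cover needs at least 4 vertices (one per matched edge).
Conversely {2, A, D, E} meets every edge and has exactly 4 vertices, so 4 is optimal.

4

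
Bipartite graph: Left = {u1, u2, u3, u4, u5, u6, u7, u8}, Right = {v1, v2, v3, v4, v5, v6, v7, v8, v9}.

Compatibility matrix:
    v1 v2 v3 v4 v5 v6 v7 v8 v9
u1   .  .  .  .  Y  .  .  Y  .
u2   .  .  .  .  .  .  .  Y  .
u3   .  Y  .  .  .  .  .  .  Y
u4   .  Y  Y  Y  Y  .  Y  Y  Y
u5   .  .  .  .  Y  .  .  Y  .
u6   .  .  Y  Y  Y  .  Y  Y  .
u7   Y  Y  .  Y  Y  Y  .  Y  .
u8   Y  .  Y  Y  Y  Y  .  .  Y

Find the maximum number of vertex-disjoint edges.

7

A valid assignment of size 7: u1→v5, u2→v8, u3→v9, u4→v2, u6→v4, u7→v6, u8→v3.
The set {u1, u2, u5} has only 2 neighbours ({v5, v8}), so by Hall's theorem at most 7 of the 8 left vertices can be matched.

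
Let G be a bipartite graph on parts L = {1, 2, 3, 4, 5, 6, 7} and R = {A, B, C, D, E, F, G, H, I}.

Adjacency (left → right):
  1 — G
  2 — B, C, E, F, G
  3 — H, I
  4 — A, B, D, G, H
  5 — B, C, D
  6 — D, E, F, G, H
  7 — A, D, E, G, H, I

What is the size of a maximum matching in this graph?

A valid assignment of size 7: 1-G, 2-B, 3-I, 4-H, 5-C, 6-E, 7-A.
This saturates every left vertex, so 7 is the maximum.

7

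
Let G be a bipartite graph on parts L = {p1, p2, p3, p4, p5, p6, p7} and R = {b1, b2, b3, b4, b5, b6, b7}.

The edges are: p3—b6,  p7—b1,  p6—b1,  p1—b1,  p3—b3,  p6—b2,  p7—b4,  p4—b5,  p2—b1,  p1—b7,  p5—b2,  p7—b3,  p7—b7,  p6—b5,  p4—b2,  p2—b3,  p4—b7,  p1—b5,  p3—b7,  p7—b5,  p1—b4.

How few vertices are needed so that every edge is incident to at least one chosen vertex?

7

{p1, p2, p3, p4, p5, p6, p7} is a vertex cover of size 7: every edge has an endpoint in this set.
No smaller cover exists because p1–b4, p2–b3, p3–b6, p4–b5, p5–b2, p6–b1, p7–b7 is a matching of size 7, and a cover must include an endpoint of each of these disjoint edges (König's theorem).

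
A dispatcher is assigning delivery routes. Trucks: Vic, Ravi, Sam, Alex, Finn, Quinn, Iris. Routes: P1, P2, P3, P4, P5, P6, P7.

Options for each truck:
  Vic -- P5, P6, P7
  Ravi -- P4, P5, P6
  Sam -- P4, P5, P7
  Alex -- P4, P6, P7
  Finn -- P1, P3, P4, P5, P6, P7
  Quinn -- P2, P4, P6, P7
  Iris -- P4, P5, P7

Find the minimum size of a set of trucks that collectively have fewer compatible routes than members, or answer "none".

Take S = {Vic, Ravi, Sam, Alex, Iris}. Its neighbourhood is {P4, P5, P6, P7}, so |N(S)| = 4 < |S| = 5.
Every subset of size less than 5 has at least as many neighbours as members, so 5 is the minimum.

5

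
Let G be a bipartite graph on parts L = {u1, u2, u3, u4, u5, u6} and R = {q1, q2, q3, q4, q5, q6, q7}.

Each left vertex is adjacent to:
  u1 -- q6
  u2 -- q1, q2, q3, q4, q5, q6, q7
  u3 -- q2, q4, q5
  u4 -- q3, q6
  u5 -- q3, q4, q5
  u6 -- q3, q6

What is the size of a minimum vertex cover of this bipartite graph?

5

The 5 edges u1–q6, u2–q7, u3–q2, u4–q3, u5–q4 form a matching, so any vertex cover needs at least 5 vertices (one per matched edge).
Conversely {u2, u3, u5, q3, q6} meets every edge and has exactly 5 vertices, so 5 is optimal.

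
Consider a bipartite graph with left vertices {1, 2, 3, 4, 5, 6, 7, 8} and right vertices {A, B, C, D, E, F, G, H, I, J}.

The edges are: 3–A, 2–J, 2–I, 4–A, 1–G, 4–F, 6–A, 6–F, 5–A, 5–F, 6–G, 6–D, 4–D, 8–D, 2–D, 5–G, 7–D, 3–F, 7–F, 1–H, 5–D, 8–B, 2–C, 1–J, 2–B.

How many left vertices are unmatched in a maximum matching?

A valid assignment of size 7: 1→H, 2→J, 3→A, 4→D, 5→G, 6→F, 8→B.
The set {3, 4, 5, 6, 7} has only 4 neighbours ({A, D, F, G}), so by Hall's theorem at most 7 of the 8 left vertices can be matched.
That matches 7 of the 8, leaving 1 unmatched; no matching can do better.

1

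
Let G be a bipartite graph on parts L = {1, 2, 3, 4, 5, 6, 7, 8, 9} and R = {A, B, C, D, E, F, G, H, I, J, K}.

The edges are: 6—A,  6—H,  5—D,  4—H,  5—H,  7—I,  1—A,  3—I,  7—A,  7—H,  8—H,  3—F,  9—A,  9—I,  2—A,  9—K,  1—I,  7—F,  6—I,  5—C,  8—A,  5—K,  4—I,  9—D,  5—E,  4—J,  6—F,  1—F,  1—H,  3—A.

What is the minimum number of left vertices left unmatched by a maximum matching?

2

For example, pair 1-H, 2-A, 3-I, 4-J, 5-E, 6-F, 9-K.
The set {1, 2, 3, 6, 7, 8} has only 4 neighbours ({A, F, H, I}), so by Hall's theorem at most 7 of the 9 left vertices can be matched.
That matches 7 of the 9, leaving 2 unmatched; no matching can do better.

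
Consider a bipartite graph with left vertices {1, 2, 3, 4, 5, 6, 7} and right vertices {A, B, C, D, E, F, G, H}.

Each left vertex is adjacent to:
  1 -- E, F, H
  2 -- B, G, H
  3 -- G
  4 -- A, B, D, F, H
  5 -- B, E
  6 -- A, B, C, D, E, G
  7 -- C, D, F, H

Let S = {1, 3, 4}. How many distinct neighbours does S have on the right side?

7

The union of neighbours of {1, 3, 4} is {A, B, D, E, F, G, H}, which has 7 elements.
Since |N(S)| = 7 ≥ |S| = 3, Hall's condition holds for this subset.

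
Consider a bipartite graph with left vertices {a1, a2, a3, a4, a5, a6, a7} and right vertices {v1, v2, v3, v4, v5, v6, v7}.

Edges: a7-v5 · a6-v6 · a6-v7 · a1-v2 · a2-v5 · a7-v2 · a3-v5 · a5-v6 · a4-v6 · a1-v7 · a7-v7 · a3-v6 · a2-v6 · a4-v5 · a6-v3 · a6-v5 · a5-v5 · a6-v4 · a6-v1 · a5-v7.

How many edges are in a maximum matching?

5

One maximum matching: a1→v2, a2→v5, a3→v6, a5→v7, a6→v3.
The set {a1, a2, a3, a4, a5, a7} has only 4 neighbours ({v2, v5, v6, v7}), so by Hall's theorem at most 5 of the 7 left vertices can be matched.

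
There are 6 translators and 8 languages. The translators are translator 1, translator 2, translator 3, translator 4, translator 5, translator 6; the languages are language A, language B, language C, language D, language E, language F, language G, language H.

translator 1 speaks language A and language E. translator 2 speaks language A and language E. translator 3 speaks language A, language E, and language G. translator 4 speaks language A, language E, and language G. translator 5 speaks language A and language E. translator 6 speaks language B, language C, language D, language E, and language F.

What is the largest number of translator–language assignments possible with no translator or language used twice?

4

For example, pair translator 1–language E, translator 2–language A, translator 3–language G, translator 6–language F.
The set {translator 1, translator 2, translator 3, translator 4, translator 5} has only 3 neighbours ({language A, language E, language G}), so by Hall's theorem at most 4 of the 6 translators can be matched.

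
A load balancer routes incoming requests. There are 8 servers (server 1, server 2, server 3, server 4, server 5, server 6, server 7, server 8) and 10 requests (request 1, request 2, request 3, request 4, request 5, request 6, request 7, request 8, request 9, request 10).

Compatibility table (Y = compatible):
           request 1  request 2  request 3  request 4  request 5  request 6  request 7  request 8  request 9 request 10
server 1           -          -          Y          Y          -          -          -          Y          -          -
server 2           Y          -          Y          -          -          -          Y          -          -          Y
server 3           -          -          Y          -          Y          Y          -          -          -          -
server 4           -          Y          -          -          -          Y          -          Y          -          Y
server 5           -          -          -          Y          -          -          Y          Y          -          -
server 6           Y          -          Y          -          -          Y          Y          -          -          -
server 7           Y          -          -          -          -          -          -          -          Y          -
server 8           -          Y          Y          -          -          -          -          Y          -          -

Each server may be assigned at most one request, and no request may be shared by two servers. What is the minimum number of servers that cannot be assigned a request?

0

For example, pair server 1–request 3, server 2–request 10, server 3–request 5, server 4–request 6, server 5–request 4, server 6–request 7, server 7–request 9, server 8–request 8.
This saturates every server, so 8 is the maximum.
That matches 8 of the 8, leaving 0 unmatched; no matching can do better.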